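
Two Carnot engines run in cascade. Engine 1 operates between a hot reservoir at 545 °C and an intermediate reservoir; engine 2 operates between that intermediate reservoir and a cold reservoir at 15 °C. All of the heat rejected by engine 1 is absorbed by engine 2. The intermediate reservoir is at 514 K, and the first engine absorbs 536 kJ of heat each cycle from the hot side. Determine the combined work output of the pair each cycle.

W_total ≈ 347 kJ

T_H = 545 °C → 545 + 273.15 = 818.15 K.
T_C = 15 °C → 15 + 273.15 = 288.15 K.
Two reversible stages in series are equivalent to a single Carnot engine between T_H and T_C, so η_total = 1 − T_C/T_H = 1 − 288.15/818.15 = 0.6478.
W_total = η_total · Q_H = 0.6478 × 536 = 347 kJ.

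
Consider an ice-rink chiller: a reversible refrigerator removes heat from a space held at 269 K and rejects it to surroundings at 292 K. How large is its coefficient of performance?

COP_R ≈ 11.70

The reversible coefficient of performance is COP_R = T_C/(T_H − T_C) = 269.00/(292.00 − 269.00) = 11.70.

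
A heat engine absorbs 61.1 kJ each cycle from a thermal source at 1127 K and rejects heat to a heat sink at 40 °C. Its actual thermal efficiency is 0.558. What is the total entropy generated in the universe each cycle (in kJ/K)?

T_C = 40 °C → 40 + 273.15 = 313.15 K.
W = η·Q_H = 0.558 × 61.1 = 34.09 kJ, so Q_C = Q_H − W = 27.01 kJ.
Reservoir entropy changes: ΔS_H = −Q_H/T_H = −61.1/1127.00 = -0.05421 kJ/K and ΔS_C = +Q_C/T_C = 27.01/313.15 = 0.08624 kJ/K.
ΔS_univ = −Q_H/T_H + Q_C/T_C = 0.0320 kJ/K (> 0, since η = 0.558 < η_Carnot = 0.722).

ΔS_univ ≈ 0.0320 kJ/K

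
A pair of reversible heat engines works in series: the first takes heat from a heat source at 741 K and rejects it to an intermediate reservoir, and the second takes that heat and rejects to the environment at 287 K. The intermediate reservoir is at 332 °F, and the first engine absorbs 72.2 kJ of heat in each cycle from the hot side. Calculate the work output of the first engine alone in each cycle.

W₁ ≈ 29.3 kJ

T_m = 332 °F → (332 − 32) × 5/9 = 166.67 °C = 439.82 K.
First-stage efficiency η₁ = 1 − T_m/T_H = 1 − 439.82/741.00 = 0.4065.
W₁ = η₁·Q_H = 0.4065 × 72.2 = 29.3 kJ.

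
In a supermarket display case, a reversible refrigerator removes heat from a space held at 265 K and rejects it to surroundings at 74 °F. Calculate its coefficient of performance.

T_H = 74 °F → (74 − 32) × 5/9 = 23.33 °C = 296.48 K.
Carnot COP: COP_R = T_C/(T_H − T_C) = 265.00/(296.48 − 265.00) = 8.417.

COP_R ≈ 8.417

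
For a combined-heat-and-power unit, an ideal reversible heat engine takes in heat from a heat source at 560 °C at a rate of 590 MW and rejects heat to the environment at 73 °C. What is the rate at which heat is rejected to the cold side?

T_H = 560 °C → 560 + 273.15 = 833.15 K.
T_C = 73 °C → 73 + 273.15 = 346.15 K.
For a reversible engine, η = 1 − T_C/T_H = 1 − 346.15/833.15 = 0.5845.
For a reversible cycle Q_C/Q_H = T_C/T_H, so Q_C = 590 × 346.15/833.15 = 245 MW.

Q̇_C ≈ 245 MW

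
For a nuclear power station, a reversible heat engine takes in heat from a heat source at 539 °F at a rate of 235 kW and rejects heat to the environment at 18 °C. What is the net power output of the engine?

T_H = 539 °F → (539 − 32) × 5/9 = 281.67 °C = 554.82 K.
T_C = 18 °C → 18 + 273.15 = 291.15 K.
Carnot efficiency: η = 1 − T_C/T_H = 1 − 291.15/554.82 = 0.4752.
W = η·Q_H = 0.4752 × 235 = 112 kW.

Ẇ ≈ 112 kW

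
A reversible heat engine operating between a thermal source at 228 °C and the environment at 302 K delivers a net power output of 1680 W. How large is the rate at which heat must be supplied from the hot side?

Q̇_H ≈ 4230 W

T_H = 228 °C → 228 + 273.15 = 501.15 K.
For a reversible engine, η = 1 − T_C/T_H = 1 − 302.00/501.15 = 0.3974.
Q_H = W/η = 1680/0.3974 = 4230 W.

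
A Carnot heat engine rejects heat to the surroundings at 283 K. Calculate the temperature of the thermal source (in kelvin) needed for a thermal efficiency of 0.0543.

T_H ≈ 299.2 K

From η = 1 − T_C/T_H, solving for T_H gives T_H = T_C/(1 − η) = 283.00/(1 − 0.0543) = 299.2 K.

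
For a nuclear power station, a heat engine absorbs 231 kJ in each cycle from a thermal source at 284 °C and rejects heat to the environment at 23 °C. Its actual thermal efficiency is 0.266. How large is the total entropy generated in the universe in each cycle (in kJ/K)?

T_H = 284 °C → 284 + 273.15 = 557.15 K.
T_C = 23 °C → 23 + 273.15 = 296.15 K.
W = η·Q_H = 0.266 × 231 = 61.45 kJ, so Q_C = Q_H − W = 169.6 kJ.
Entropy balance on the reservoirs: −Q_H/T_H = -0.4146 kJ/K, +Q_C/T_C = 0.5725 kJ/K.
ΔS_univ = −Q_H/T_H + Q_C/T_C = 0.1579 kJ/K (> 0, since η = 0.266 < η_Carnot = 0.468).

ΔS_univ ≈ 0.1579 kJ/K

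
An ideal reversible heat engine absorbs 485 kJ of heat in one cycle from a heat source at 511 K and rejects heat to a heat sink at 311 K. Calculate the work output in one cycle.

W ≈ 190 kJ

Since the cycle is reversible, η = 1 − T_C/T_H = 1 − 311.00/511.00 = 0.3914.
W = η·Q_H = 0.3914 × 485 = 190 kJ.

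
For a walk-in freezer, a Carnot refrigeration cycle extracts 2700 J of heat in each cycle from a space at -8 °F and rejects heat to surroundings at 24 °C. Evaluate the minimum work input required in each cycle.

W_in ≈ 497 J

T_H = 24 °C → 24 + 273.15 = 297.15 K.
T_C = -8 °F → (-8 − 32) × 5/9 = -22.22 °C = 250.93 K.
Carnot COP: COP_R = T_C/(T_H − T_C) = 250.93/46.22 = 5.4287.
W = Q_C/COP_R = 2700/5.4287 = 497 J.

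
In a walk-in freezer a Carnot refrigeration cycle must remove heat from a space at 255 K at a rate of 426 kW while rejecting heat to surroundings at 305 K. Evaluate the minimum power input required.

Carnot COP: COP_R = T_C/(T_H − T_C) = 255.00/50.00 = 5.1000.
W = Q_C/COP_R = 426/5.1000 = 83.53 kW.

Ẇ_in ≈ 83.53 kW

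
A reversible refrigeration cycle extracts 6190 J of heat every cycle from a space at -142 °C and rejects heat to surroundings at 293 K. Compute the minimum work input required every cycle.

T_C = -142 °C → -142 + 273.15 = 131.15 K.
For a reversible refrigerator, COP_R = T_C/(T_H − T_C) = 131.15/161.85 = 0.8103.
W = Q_C/COP_R = 6190/0.8103 = 7640 J.

W_in ≈ 7640 J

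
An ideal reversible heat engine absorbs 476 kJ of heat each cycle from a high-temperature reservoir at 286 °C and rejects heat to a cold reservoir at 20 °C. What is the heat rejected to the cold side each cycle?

T_H = 286 °C → 286 + 273.15 = 559.15 K.
T_C = 20 °C → 20 + 273.15 = 293.15 K.
The Carnot efficiency is η = 1 − T_C/T_H = 1 − 293.15/559.15 = 0.4757.
For a reversible cycle Q_C/Q_H = T_C/T_H, so Q_C = 476 × 293.15/559.15 = 249.6 kJ.

Q_C ≈ 249.6 kJ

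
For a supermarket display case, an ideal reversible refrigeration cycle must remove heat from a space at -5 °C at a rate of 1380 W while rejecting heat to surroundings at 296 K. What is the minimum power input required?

Ẇ_in ≈ 143 W

T_C = -5 °C → -5 + 273.15 = 268.15 K.
COP_R = T_C/(T_H − T_C) = 268.15/27.85 = 9.6284.
W = Q_C/COP_R = 1380/9.6284 = 143 W.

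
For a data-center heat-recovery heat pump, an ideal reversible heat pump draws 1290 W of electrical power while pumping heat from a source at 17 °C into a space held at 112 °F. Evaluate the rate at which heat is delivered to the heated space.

Q̇_H ≈ 14900 W

T_H = 112 °F → (112 − 32) × 5/9 = 44.44 °C = 317.59 K.
T_C = 17 °C → 17 + 273.15 = 290.15 K.
For a reversible heat pump, COP_HP = T_H/(T_H − T_C) = 317.59/27.44 = 11.5723.
Q_H = COP_HP · W = 11.5723 × 1290 = 14900 W.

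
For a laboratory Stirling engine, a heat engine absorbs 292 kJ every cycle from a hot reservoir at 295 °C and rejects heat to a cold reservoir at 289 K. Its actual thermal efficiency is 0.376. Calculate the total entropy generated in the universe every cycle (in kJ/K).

T_H = 295 °C → 295 + 273.15 = 568.15 K.
W = η·Q_H = 0.376 × 292 = 109.8 kJ, so Q_C = Q_H − W = 182.2 kJ.
Entropy balance on the reservoirs: −Q_H/T_H = -0.5139 kJ/K, +Q_C/T_C = 0.6305 kJ/K.
ΔS_univ = −Q_H/T_H + Q_C/T_C = 0.117 kJ/K (> 0, since η = 0.376 < η_Carnot = 0.491).

ΔS_univ ≈ 0.117 kJ/K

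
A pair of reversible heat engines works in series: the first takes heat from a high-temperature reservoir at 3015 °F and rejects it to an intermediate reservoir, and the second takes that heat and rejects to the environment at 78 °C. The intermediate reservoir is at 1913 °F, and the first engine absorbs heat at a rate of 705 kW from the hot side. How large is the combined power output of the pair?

T_H = 3015 °F → (3015 − 32) × 5/9 = 1657.22 °C = 1930.37 K.
T_C = 78 °C → 78 + 273.15 = 351.15 K.
Two reversible stages in series are equivalent to a single Carnot engine between T_H and T_C, so η_total = 1 − T_C/T_H = 1 − 351.15/1930.37 = 0.8181.
W_total = η_total · Q_H = 0.8181 × 705 = 577 kW.

Ẇ_total ≈ 577 kW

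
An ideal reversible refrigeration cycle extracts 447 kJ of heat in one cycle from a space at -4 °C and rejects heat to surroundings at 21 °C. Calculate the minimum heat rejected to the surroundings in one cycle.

T_H = 21 °C → 21 + 273.15 = 294.15 K.
T_C = -4 °C → -4 + 273.15 = 269.15 K.
For a reversible cycle Q_H/Q_C = T_H/T_C, so Q_H = Q_C·T_H/T_C = 447 × 294.15/269.15 = 489 kJ.

Q_H ≈ 489 kJ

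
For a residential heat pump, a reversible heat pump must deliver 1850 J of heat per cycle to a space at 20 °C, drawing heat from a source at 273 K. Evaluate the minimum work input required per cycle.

T_H = 20 °C → 20 + 273.15 = 293.15 K.
Reversible heating COP: COP_HP = T_H/(T_H − T_C) = 293.15/20.15 = 14.5484.
W = Q_H/COP_HP = 1850/14.5484 = 127 J.

W_in ≈ 127 J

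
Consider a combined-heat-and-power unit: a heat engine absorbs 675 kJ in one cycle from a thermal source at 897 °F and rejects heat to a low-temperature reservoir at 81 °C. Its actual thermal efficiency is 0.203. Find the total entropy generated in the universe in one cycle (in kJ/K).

T_H = 897 °F → (897 − 32) × 5/9 = 480.56 °C = 753.71 K.
T_C = 81 °C → 81 + 273.15 = 354.15 K.
W = η·Q_H = 0.203 × 675 = 137.0 kJ, so Q_C = Q_H − W = 538.0 kJ.
Entropy balance on the reservoirs: −Q_H/T_H = -0.8956 kJ/K, +Q_C/T_C = 1.519 kJ/K.
ΔS_univ = −Q_H/T_H + Q_C/T_C = 0.623 kJ/K (> 0, since η = 0.203 < η_Carnot = 0.530).

ΔS_univ ≈ 0.623 kJ/K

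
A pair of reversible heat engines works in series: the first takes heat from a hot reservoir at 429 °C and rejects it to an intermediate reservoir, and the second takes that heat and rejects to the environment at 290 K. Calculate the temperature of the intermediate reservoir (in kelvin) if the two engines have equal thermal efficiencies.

T_m ≈ 451 K

T_H = 429 °C → 429 + 273.15 = 702.15 K.
Equal efficiencies require 1 − T_m/T_H = 1 − T_C/T_m, i.e. T_m/T_H = T_C/T_m, so T_m = √(T_H·T_C) = √(702.15 × 290.00) = 451 K.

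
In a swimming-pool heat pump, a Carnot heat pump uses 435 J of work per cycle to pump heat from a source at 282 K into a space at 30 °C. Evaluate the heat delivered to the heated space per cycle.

T_H = 30 °C → 30 + 273.15 = 303.15 K.
The Carnot heat-pump COP is COP_HP = T_H/(T_H − T_C) = 303.15/21.15 = 14.3333.
Q_H = COP_HP · W = 14.3333 × 435 = 6240 J.

Q_H ≈ 6240 J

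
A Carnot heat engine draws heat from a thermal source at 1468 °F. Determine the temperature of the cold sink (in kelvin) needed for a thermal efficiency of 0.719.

T_C ≈ 301 K

T_H = 1468 °F → (1468 − 32) × 5/9 = 797.78 °C = 1070.93 K.
From η = 1 − T_C/T_H, T_C = T_H·(1 − η) = 1070.93 × (1 − 0.719) = 301 K.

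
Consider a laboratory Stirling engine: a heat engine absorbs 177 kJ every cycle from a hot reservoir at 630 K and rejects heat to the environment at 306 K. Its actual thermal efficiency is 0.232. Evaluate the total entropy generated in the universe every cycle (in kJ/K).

ΔS_univ ≈ 0.163 kJ/K

W = η·Q_H = 0.232 × 177 = 41.06 kJ, so Q_C = Q_H − W = 135.9 kJ.
The hot reservoir loses entropy Q_H/T_H = 177/630.00 = 0.2810 kJ/K; the cold reservoir gains Q_C/T_C = 135.9/306.00 = 0.4442 kJ/K.
ΔS_univ = −Q_H/T_H + Q_C/T_C = 0.163 kJ/K (> 0, since η = 0.232 < η_Carnot = 0.514).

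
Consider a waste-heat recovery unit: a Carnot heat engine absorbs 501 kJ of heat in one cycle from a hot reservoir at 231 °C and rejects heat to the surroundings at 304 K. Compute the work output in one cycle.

W ≈ 199 kJ

T_H = 231 °C → 231 + 273.15 = 504.15 K.
Since the cycle is reversible, η = 1 − T_C/T_H = 1 − 304.00/504.15 = 0.3970.
W = η·Q_H = 0.3970 × 501 = 199 kJ.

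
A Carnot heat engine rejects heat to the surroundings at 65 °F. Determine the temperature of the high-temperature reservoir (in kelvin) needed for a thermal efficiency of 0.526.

T_C = 65 °F → (65 − 32) × 5/9 = 18.33 °C = 291.48 K.
From η = 1 − T_C/T_H, solving for T_H gives T_H = T_C/(1 − η) = 291.48/(1 − 0.526) = 614.9 K.

T_H ≈ 614.9 K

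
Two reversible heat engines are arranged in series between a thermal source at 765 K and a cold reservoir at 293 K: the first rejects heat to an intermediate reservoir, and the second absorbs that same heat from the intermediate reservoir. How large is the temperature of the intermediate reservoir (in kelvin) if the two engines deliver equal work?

For reversible stages Q_m = Q_H·(T_m/T_H). Setting W₁ = Q_H(1 − T_m/T_H) equal to W₂ = Q_m(1 − T_C/T_m) = Q_H·(T_m − T_C)/T_H gives T_H − T_m = T_m − T_C, so T_m = (T_H + T_C)/2 = (765.00 + 293.00)/2 = 529.0 K.

T_m ≈ 529.0 K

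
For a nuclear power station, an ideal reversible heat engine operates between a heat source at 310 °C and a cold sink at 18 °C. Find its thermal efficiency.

η ≈ 0.501

T_H = 310 °C → 310 + 273.15 = 583.15 K.
T_C = 18 °C → 18 + 273.15 = 291.15 K.
Carnot efficiency: η = 1 − T_C/T_H = 1 − 291.15/583.15 = 0.501.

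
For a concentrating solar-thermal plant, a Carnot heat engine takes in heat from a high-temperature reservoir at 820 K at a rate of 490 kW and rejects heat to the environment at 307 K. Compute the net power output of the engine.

Ẇ ≈ 307 kW

Carnot efficiency: η = 1 − T_C/T_H = 1 − 307.00/820.00 = 0.6256.
W = η·Q_H = 0.6256 × 490 = 307 kW.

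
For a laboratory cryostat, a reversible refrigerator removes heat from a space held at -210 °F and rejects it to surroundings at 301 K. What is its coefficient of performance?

T_C = -210 °F → (-210 − 32) × 5/9 = -134.44 °C = 138.71 K.
For a reversible refrigerator, COP_R = T_C/(T_H − T_C) = 138.71/(301.00 − 138.71) = 0.8547.

COP_R ≈ 0.8547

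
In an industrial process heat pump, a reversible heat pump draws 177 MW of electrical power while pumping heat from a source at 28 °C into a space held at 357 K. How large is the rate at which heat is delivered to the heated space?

Q̇_H ≈ 1130 MW

T_C = 28 °C → 28 + 273.15 = 301.15 K.
The Carnot heat-pump COP is COP_HP = T_H/(T_H − T_C) = 357.00/55.85 = 6.3921.
Q_H = COP_HP · W = 6.3921 × 177 = 1130 MW.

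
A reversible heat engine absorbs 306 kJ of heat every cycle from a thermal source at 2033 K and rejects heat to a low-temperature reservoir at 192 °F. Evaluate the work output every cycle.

W ≈ 252 kJ

T_C = 192 °F → (192 − 32) × 5/9 = 88.89 °C = 362.04 K.
Since the cycle is reversible, η = 1 − T_C/T_H = 1 − 362.04/2033.00 = 0.8219.
W = η·Q_H = 0.8219 × 306 = 252 kJ.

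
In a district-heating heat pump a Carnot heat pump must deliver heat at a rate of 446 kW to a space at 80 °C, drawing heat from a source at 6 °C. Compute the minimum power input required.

Ẇ_in ≈ 93.5 kW

T_H = 80 °C → 80 + 273.15 = 353.15 K.
T_C = 6 °C → 6 + 273.15 = 279.15 K.
COP_HP = T_H/(T_H − T_C) = 353.15/74.00 = 4.7723.
W = Q_H/COP_HP = 446/4.7723 = 93.5 kW.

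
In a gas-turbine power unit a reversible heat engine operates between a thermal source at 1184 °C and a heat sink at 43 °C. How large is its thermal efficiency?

η ≈ 0.783

T_H = 1184 °C → 1184 + 273.15 = 1457.15 K.
T_C = 43 °C → 43 + 273.15 = 316.15 K.
Since the cycle is reversible, η = 1 − T_C/T_H = 1 − 316.15/1457.15 = 0.783.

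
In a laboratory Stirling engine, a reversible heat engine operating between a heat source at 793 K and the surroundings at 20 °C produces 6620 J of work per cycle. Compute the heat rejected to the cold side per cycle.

Q_C ≈ 3880 J

T_C = 20 °C → 20 + 273.15 = 293.15 K.
η_rev = 1 − T_C/T_H = 1 − 293.15/793.00 = 0.6303.
Since Q_C/Q_H = T_C/T_H and Q_H = W/η, Q_C = W·T_C/(T_H − T_C) = 6620 × 293.15/499.85 = 3880 J.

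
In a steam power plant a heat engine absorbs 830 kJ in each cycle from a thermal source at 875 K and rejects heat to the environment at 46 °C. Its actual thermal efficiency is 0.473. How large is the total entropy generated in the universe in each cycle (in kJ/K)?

ΔS_univ ≈ 0.4220 kJ/K

T_C = 46 °C → 46 + 273.15 = 319.15 K.
W = η·Q_H = 0.473 × 830 = 392.6 kJ, so Q_C = Q_H − W = 437.4 kJ.
Reservoir entropy changes: ΔS_H = −Q_H/T_H = −830/875.00 = -0.9486 kJ/K and ΔS_C = +Q_C/T_C = 437.4/319.15 = 1.371 kJ/K.
ΔS_univ = −Q_H/T_H + Q_C/T_C = 0.4220 kJ/K (> 0, since η = 0.473 < η_Carnot = 0.635).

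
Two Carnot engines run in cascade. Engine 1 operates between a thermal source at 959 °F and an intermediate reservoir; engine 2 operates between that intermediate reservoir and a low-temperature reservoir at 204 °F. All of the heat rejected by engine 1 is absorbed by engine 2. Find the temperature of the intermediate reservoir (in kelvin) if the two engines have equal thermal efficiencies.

T_m ≈ 539.1 K

T_H = 959 °F → (959 − 32) × 5/9 = 515.00 °C = 788.15 K.
T_C = 204 °F → (204 − 32) × 5/9 = 95.56 °C = 368.71 K.
Equal efficiencies require 1 − T_m/T_H = 1 − T_C/T_m, i.e. T_m/T_H = T_C/T_m, so T_m = √(T_H·T_C) = √(788.15 × 368.71) = 539.1 K.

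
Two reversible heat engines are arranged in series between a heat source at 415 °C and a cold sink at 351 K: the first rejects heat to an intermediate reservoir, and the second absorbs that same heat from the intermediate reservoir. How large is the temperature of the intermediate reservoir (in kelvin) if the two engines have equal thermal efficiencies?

T_H = 415 °C → 415 + 273.15 = 688.15 K.
Equal efficiencies require 1 − T_m/T_H = 1 − T_C/T_m, i.e. T_m/T_H = T_C/T_m, so T_m = √(T_H·T_C) = √(688.15 × 351.00) = 491.5 K.

T_m ≈ 491.5 K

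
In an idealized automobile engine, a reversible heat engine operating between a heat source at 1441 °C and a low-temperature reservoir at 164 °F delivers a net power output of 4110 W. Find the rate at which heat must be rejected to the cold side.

T_H = 1441 °C → 1441 + 273.15 = 1714.15 K.
T_C = 164 °F → (164 − 32) × 5/9 = 73.33 °C = 346.48 K.
Since the cycle is reversible, η = 1 − T_C/T_H = 1 − 346.48/1714.15 = 0.7979.
Since Q_C/Q_H = T_C/T_H and Q_H = W/η, Q_C = W·T_C/(T_H − T_C) = 4110 × 346.48/1367.67 = 1040 W.

Q̇_C ≈ 1040 W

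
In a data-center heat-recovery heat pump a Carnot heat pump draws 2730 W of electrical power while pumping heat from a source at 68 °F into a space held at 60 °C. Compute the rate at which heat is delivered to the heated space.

Q̇_H ≈ 22700 W

T_H = 60 °C → 60 + 273.15 = 333.15 K.
T_C = 68 °F → (68 − 32) × 5/9 = 20.00 °C = 293.15 K.
The Carnot heat-pump COP is COP_HP = T_H/(T_H − T_C) = 333.15/40.00 = 8.3287.
Q_H = COP_HP · W = 8.3287 × 2730 = 22700 W.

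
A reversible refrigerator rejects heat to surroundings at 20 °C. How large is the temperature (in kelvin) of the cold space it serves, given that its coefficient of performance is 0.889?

T_C ≈ 138 K

T_H = 20 °C → 20 + 273.15 = 293.15 K.
COP_R = T_C/(T_H − T_C) ⇒ T_C = T_H·COP_R/(1 + COP_R) = 293.15 × 0.889/(1 + 0.889) = 138 K.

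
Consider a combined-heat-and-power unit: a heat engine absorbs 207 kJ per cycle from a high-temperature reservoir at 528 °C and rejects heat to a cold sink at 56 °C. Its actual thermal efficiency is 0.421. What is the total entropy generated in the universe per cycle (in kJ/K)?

ΔS_univ ≈ 0.1058 kJ/K

T_H = 528 °C → 528 + 273.15 = 801.15 K.
T_C = 56 °C → 56 + 273.15 = 329.15 K.
W = η·Q_H = 0.421 × 207 = 87.15 kJ, so Q_C = Q_H − W = 119.9 kJ.
The hot reservoir loses entropy Q_H/T_H = 207/801.15 = 0.2584 kJ/K; the cold reservoir gains Q_C/T_C = 119.9/329.15 = 0.3641 kJ/K.
ΔS_univ = −Q_H/T_H + Q_C/T_C = 0.1058 kJ/K (> 0, since η = 0.421 < η_Carnot = 0.589).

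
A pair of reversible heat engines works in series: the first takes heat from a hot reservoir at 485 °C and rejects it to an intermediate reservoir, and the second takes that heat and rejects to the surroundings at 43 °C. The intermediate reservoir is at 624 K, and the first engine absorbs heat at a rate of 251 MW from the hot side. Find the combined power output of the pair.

T_H = 485 °C → 485 + 273.15 = 758.15 K.
T_C = 43 °C → 43 + 273.15 = 316.15 K.
Two reversible stages in series are equivalent to a single Carnot engine between T_H and T_C, so η_total = 1 − T_C/T_H = 1 − 316.15/758.15 = 0.5830.
W_total = η_total · Q_H = 0.5830 × 251 = 146 MW.

Ẇ_total ≈ 146 MW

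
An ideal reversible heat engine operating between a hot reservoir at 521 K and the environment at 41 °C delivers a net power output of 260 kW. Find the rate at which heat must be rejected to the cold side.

Q̇_C ≈ 394.9 kW

T_C = 41 °C → 41 + 273.15 = 314.15 K.
Carnot efficiency: η = 1 − T_C/T_H = 1 − 314.15/521.00 = 0.3970.
Since Q_C/Q_H = T_C/T_H and Q_H = W/η, Q_C = W·T_C/(T_H − T_C) = 260 × 314.15/206.85 = 394.9 kW.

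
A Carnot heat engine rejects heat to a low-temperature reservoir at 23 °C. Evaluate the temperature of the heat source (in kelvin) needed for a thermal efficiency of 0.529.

T_H ≈ 629 K

T_C = 23 °C → 23 + 273.15 = 296.15 K.
From η = 1 − T_C/T_H, solving for T_H gives T_H = T_C/(1 − η) = 296.15/(1 − 0.529) = 629 K.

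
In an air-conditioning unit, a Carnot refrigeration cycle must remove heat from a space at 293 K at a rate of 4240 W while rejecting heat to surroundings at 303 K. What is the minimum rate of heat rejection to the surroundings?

Q̇_H ≈ 4385 W

For a reversible cycle Q_H/Q_C = T_H/T_C, so Q_H = Q_C·T_H/T_C = 4240 × 303.00/293.00 = 4385 W.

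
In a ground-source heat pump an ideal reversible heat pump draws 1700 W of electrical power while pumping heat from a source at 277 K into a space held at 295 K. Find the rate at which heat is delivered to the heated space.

Q̇_H ≈ 27900 W

The Carnot heat-pump COP is COP_HP = T_H/(T_H − T_C) = 295.00/18.00 = 16.3889.
Q_H = COP_HP · W = 16.3889 × 1700 = 27900 W.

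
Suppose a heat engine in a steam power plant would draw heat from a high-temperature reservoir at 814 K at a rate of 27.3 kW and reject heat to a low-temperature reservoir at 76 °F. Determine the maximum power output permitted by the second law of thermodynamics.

Ẇ_max ≈ 17.3 kW

T_C = 76 °F → (76 − 32) × 5/9 = 24.44 °C = 297.59 K.
The second-law ceiling is the Carnot efficiency, η_max = 1 − T_C/T_H = 1 − 297.59/814.00 = 0.6344.
W_max = η_max · Q_H = 0.6344 × 27.3 = 17.3 kW.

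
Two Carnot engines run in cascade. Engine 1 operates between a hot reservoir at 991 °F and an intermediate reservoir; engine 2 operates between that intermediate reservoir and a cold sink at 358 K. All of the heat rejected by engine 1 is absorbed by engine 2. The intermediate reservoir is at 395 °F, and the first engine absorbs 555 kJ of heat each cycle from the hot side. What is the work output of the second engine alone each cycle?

W₂ ≈ 80.4 kJ

T_H = 991 °F → (991 − 32) × 5/9 = 532.78 °C = 805.93 K.
T_m = 395 °F → (395 − 32) × 5/9 = 201.67 °C = 474.82 K.
Heat entering the second stage: Q_m = Q_H·(T_m/T_H) = 555 × 474.82/805.93 = 327 kJ.
Second-stage efficiency η₂ = 1 − T_C/T_m = 1 − 358.00/474.82 = 0.2460, so W₂ = η₂·Q_m = 80.4 kJ.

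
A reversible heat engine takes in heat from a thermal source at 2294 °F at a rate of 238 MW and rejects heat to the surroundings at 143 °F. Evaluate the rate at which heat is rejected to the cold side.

T_H = 2294 °F → (2294 − 32) × 5/9 = 1256.67 °C = 1529.82 K.
T_C = 143 °F → (143 − 32) × 5/9 = 61.67 °C = 334.82 K.
Since the cycle is reversible, η = 1 − T_C/T_H = 1 − 334.82/1529.82 = 0.7811.
For a reversible cycle Q_C/Q_H = T_C/T_H, so Q_C = 238 × 334.82/1529.82 = 52.09 MW.

Q̇_C ≈ 52.09 MW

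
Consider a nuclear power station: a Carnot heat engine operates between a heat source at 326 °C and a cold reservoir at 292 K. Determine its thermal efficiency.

T_H = 326 °C → 326 + 273.15 = 599.15 K.
Carnot efficiency: η = 1 − T_C/T_H = 1 − 292.00/599.15 = 0.513.

η ≈ 0.513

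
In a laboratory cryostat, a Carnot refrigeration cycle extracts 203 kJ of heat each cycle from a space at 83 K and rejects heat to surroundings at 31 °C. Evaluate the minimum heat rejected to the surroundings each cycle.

Q_H ≈ 744 kJ

T_H = 31 °C → 31 + 273.15 = 304.15 K.
For a reversible cycle Q_H/Q_C = T_H/T_C, so Q_H = Q_C·T_H/T_C = 203 × 304.15/83.00 = 744 kJ.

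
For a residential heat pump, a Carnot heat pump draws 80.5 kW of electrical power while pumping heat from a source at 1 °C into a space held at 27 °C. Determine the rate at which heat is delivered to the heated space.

Q̇_H ≈ 929.3 kW

T_H = 27 °C → 27 + 273.15 = 300.15 K.
T_C = 1 °C → 1 + 273.15 = 274.15 K.
Reversible heating COP: COP_HP = T_H/(T_H − T_C) = 300.15/26.00 = 11.5442.
Q_H = COP_HP · W = 11.5442 × 80.5 = 929.3 kW.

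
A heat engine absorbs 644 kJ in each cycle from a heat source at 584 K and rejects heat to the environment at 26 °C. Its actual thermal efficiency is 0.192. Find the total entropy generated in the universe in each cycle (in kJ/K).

ΔS_univ ≈ 0.637 kJ/K

T_C = 26 °C → 26 + 273.15 = 299.15 K.
W = η·Q_H = 0.192 × 644 = 123.6 kJ, so Q_C = Q_H − W = 520.4 kJ.
Entropy balance on the reservoirs: −Q_H/T_H = -1.103 kJ/K, +Q_C/T_C = 1.739 kJ/K.
ΔS_univ = −Q_H/T_H + Q_C/T_C = 0.637 kJ/K (> 0, since η = 0.192 < η_Carnot = 0.488).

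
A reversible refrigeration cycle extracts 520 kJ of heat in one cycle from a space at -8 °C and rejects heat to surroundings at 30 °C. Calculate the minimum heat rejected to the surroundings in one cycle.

Q_H ≈ 595 kJ

T_H = 30 °C → 30 + 273.15 = 303.15 K.
T_C = -8 °C → -8 + 273.15 = 265.15 K.
For a reversible cycle Q_H/Q_C = T_H/T_C, so Q_H = Q_C·T_H/T_C = 520 × 303.15/265.15 = 595 kJ.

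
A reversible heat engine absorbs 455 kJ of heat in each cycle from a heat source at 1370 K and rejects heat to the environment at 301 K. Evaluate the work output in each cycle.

W ≈ 355 kJ

For a reversible engine, η = 1 − T_C/T_H = 1 − 301.00/1370.00 = 0.7803.
W = η·Q_H = 0.7803 × 455 = 355 kJ.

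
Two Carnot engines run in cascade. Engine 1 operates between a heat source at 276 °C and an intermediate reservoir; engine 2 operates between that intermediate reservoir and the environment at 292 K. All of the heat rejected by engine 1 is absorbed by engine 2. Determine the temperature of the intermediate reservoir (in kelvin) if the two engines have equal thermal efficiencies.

T_m ≈ 400.4 K

T_H = 276 °C → 276 + 273.15 = 549.15 K.
Equal efficiencies require 1 − T_m/T_H = 1 − T_C/T_m, i.e. T_m/T_H = T_C/T_m, so T_m = √(T_H·T_C) = √(549.15 × 292.00) = 400.4 K.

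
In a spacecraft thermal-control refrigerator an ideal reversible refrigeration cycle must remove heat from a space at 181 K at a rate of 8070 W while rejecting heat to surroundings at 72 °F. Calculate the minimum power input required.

T_H = 72 °F → (72 − 32) × 5/9 = 22.22 °C = 295.37 K.
The reversible coefficient of performance is COP_R = T_C/(T_H − T_C) = 181.00/114.37 = 1.5826.
W = Q_C/COP_R = 8070/1.5826 = 5100 W.

Ẇ_in ≈ 5100 W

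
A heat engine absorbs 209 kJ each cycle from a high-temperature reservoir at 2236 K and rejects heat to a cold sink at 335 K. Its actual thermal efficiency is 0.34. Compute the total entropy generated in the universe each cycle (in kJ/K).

ΔS_univ ≈ 0.3183 kJ/K

W = η·Q_H = 0.34 × 209 = 71.06 kJ, so Q_C = Q_H − W = 137.9 kJ.
Reservoir entropy changes: ΔS_H = −Q_H/T_H = −209/2236.00 = -0.09347 kJ/K and ΔS_C = +Q_C/T_C = 137.9/335.00 = 0.4118 kJ/K.
ΔS_univ = −Q_H/T_H + Q_C/T_C = 0.3183 kJ/K (> 0, since η = 0.34 < η_Carnot = 0.850).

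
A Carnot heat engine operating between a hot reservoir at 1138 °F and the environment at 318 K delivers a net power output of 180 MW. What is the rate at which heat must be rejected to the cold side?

Q̇_C ≈ 100 MW

T_H = 1138 °F → (1138 − 32) × 5/9 = 614.44 °C = 887.59 K.
Since the cycle is reversible, η = 1 − T_C/T_H = 1 − 318.00/887.59 = 0.6417.
Since Q_C/Q_H = T_C/T_H and Q_H = W/η, Q_C = W·T_C/(T_H − T_C) = 180 × 318.00/569.59 = 100 MW.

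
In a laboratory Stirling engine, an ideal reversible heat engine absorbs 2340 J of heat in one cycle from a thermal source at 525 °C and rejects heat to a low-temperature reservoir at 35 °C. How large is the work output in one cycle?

W ≈ 1440 J

T_H = 525 °C → 525 + 273.15 = 798.15 K.
T_C = 35 °C → 35 + 273.15 = 308.15 K.
The Carnot efficiency is η = 1 − T_C/T_H = 1 − 308.15/798.15 = 0.6139.
W = η·Q_H = 0.6139 × 2340 = 1440 J.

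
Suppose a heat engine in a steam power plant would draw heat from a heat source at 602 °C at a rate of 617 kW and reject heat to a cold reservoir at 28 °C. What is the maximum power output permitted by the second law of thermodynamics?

T_H = 602 °C → 602 + 273.15 = 875.15 K.
T_C = 28 °C → 28 + 273.15 = 301.15 K.
By the Carnot theorem, η_max = 1 − T_C/T_H = 1 − 301.15/875.15 = 0.6559.
W_max = η_max · Q_H = 0.6559 × 617 = 404.7 kW.

Ẇ_max ≈ 404.7 kW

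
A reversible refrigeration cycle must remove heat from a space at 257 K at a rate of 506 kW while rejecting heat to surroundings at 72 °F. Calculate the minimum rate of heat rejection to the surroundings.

Q̇_H ≈ 581.5 kW

T_H = 72 °F → (72 − 32) × 5/9 = 22.22 °C = 295.37 K.
For a reversible cycle Q_H/Q_C = T_H/T_C, so Q_H = Q_C·T_H/T_C = 506 × 295.37/257.00 = 581.5 kW.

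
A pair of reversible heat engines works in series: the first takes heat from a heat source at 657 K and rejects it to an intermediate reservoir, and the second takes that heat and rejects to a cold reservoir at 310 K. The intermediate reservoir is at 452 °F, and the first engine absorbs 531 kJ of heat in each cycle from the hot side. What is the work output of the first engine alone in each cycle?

W₁ ≈ 122 kJ

T_m = 452 °F → (452 − 32) × 5/9 = 233.33 °C = 506.48 K.
First-stage efficiency η₁ = 1 − T_m/T_H = 1 − 506.48/657.00 = 0.2291.
W₁ = η₁·Q_H = 0.2291 × 531 = 122 kJ.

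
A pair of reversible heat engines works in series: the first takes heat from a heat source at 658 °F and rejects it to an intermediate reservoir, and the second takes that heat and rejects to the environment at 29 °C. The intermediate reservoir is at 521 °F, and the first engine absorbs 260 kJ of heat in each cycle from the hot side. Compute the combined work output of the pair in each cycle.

T_H = 658 °F → (658 − 32) × 5/9 = 347.78 °C = 620.93 K.
T_C = 29 °C → 29 + 273.15 = 302.15 K.
Two reversible stages in series are equivalent to a single Carnot engine between T_H and T_C, so η_total = 1 − T_C/T_H = 1 − 302.15/620.93 = 0.5134.
W_total = η_total · Q_H = 0.5134 × 260 = 133.5 kJ.

W_total ≈ 133.5 kJ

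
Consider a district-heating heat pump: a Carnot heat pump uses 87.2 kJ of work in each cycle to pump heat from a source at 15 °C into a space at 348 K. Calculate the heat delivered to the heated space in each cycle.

T_C = 15 °C → 15 + 273.15 = 288.15 K.
Reversible heating COP: COP_HP = T_H/(T_H − T_C) = 348.00/59.85 = 5.8145.
Q_H = COP_HP · W = 5.8145 × 87.2 = 507 kJ.

Q_H ≈ 507 kJ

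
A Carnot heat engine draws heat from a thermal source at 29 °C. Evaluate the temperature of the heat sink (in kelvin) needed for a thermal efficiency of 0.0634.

T_H = 29 °C → 29 + 273.15 = 302.15 K.
From η = 1 − T_C/T_H, T_C = T_H·(1 − η) = 302.15 × (1 − 0.0634) = 283 K.

T_C ≈ 283 K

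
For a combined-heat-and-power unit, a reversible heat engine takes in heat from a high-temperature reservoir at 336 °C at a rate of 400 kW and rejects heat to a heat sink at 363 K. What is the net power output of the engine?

Ẇ ≈ 161.6 kW

T_H = 336 °C → 336 + 273.15 = 609.15 K.
For a reversible engine, η = 1 − T_C/T_H = 1 − 363.00/609.15 = 0.4041.
W = η·Q_H = 0.4041 × 400 = 161.6 kW.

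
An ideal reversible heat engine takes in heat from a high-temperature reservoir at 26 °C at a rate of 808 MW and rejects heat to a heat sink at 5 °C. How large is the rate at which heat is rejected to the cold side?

T_H = 26 °C → 26 + 273.15 = 299.15 K.
T_C = 5 °C → 5 + 273.15 = 278.15 K.
Since the cycle is reversible, η = 1 − T_C/T_H = 1 − 278.15/299.15 = 0.0702.
For a reversible cycle Q_C/Q_H = T_C/T_H, so Q_C = 808 × 278.15/299.15 = 751.3 MW.

Q̇_C ≈ 751.3 MW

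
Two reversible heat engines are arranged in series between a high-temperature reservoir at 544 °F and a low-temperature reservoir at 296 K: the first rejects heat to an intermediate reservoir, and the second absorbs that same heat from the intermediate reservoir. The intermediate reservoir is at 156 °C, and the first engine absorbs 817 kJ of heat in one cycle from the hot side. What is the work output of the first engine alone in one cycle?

W₁ ≈ 188 kJ

T_H = 544 °F → (544 − 32) × 5/9 = 284.44 °C = 557.59 K.
T_m = 156 °C → 156 + 273.15 = 429.15 K.
First-stage efficiency η₁ = 1 − T_m/T_H = 1 − 429.15/557.59 = 0.2304.
W₁ = η₁·Q_H = 0.2304 × 817 = 188 kJ.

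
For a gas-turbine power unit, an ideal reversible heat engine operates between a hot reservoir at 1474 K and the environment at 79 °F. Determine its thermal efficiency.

T_C = 79 °F → (79 − 32) × 5/9 = 26.11 °C = 299.26 K.
The Carnot efficiency is η = 1 − T_C/T_H = 1 − 299.26/1474.00 = 0.7970.

η ≈ 0.7970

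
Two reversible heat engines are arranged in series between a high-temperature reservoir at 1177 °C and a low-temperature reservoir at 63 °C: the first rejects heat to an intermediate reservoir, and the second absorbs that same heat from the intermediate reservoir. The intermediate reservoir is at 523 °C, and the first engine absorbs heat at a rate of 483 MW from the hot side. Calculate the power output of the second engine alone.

Ẇ₂ ≈ 153 MW

T_H = 1177 °C → 1177 + 273.15 = 1450.15 K.
T_C = 63 °C → 63 + 273.15 = 336.15 K.
T_m = 523 °C → 523 + 273.15 = 796.15 K.
Heat entering the second stage: Q_m = Q_H·(T_m/T_H) = 483 × 796.15/1450.15 = 265 MW.
Second-stage efficiency η₂ = 1 − T_C/T_m = 1 − 336.15/796.15 = 0.5778, so W₂ = η₂·Q_m = 153 MW.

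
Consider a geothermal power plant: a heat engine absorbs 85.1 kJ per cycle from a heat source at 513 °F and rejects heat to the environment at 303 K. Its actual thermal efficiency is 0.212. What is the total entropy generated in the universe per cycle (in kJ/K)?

ΔS_univ ≈ 0.06383 kJ/K

T_H = 513 °F → (513 − 32) × 5/9 = 267.22 °C = 540.37 K.
W = η·Q_H = 0.212 × 85.1 = 18.04 kJ, so Q_C = Q_H − W = 67.06 kJ.
Entropy balance on the reservoirs: −Q_H/T_H = -0.1575 kJ/K, +Q_C/T_C = 0.2213 kJ/K.
ΔS_univ = −Q_H/T_H + Q_C/T_C = 0.06383 kJ/K (> 0, since η = 0.212 < η_Carnot = 0.439).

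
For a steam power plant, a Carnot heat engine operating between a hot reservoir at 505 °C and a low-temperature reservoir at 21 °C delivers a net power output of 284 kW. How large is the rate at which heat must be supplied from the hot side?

Q̇_H ≈ 457 kW

T_H = 505 °C → 505 + 273.15 = 778.15 K.
T_C = 21 °C → 21 + 273.15 = 294.15 K.
η_rev = 1 − T_C/T_H = 1 − 294.15/778.15 = 0.6220.
Q_H = W/η = 284/0.6220 = 457 kW.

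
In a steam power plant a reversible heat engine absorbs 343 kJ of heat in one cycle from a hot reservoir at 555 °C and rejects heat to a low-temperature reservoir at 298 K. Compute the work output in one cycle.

T_H = 555 °C → 555 + 273.15 = 828.15 K.
Since the cycle is reversible, η = 1 − T_C/T_H = 1 − 298.00/828.15 = 0.6402.
W = η·Q_H = 0.6402 × 343 = 220 kJ.

W ≈ 220 kJ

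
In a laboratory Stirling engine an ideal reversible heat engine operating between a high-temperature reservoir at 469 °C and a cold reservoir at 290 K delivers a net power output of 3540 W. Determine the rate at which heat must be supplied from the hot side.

T_H = 469 °C → 469 + 273.15 = 742.15 K.
η_rev = 1 − T_C/T_H = 1 − 290.00/742.15 = 0.6092.
Q_H = W/η = 3540/0.6092 = 5810 W.

Q̇_H ≈ 5810 W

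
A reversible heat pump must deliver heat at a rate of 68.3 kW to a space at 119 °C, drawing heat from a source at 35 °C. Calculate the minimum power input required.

Ẇ_in ≈ 14.6 kW

T_H = 119 °C → 119 + 273.15 = 392.15 K.
T_C = 35 °C → 35 + 273.15 = 308.15 K.
The Carnot heat-pump COP is COP_HP = T_H/(T_H − T_C) = 392.15/84.00 = 4.6685.
W = Q_H/COP_HP = 68.3/4.6685 = 14.6 kW.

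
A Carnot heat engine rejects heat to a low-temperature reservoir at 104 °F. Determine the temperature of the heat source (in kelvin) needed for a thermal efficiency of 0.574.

T_H ≈ 735.1 K

T_C = 104 °F → (104 − 32) × 5/9 = 40.00 °C = 313.15 K.
From η = 1 − T_C/T_H, solving for T_H gives T_H = T_C/(1 − η) = 313.15/(1 − 0.574) = 735.1 K.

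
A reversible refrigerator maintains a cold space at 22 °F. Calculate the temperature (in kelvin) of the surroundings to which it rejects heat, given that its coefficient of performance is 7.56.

T_H ≈ 303 K

T_C = 22 °F → (22 − 32) × 5/9 = -5.56 °C = 267.59 K.
COP_R = T_C/(T_H − T_C) ⇒ T_H = T_C·(1 + 1/COP_R) = 267.59 × (1 + 1/7.56) = 303 K.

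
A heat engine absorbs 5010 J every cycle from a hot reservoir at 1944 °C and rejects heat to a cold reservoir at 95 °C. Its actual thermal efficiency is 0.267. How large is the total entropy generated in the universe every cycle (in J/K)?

ΔS_univ ≈ 7.72 J/K

T_H = 1944 °C → 1944 + 273.15 = 2217.15 K.
T_C = 95 °C → 95 + 273.15 = 368.15 K.
W = η·Q_H = 0.267 × 5010 = 1338 J, so Q_C = Q_H − W = 3672 J.
Entropy balance on the reservoirs: −Q_H/T_H = -2.260 J/K, +Q_C/T_C = 9.975 J/K.
ΔS_univ = −Q_H/T_H + Q_C/T_C = 7.72 J/K (> 0, since η = 0.267 < η_Carnot = 0.834).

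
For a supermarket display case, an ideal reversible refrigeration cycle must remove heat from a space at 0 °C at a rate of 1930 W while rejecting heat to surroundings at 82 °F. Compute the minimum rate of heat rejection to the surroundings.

Q̇_H ≈ 2130 W

T_H = 82 °F → (82 − 32) × 5/9 = 27.78 °C = 300.93 K.
T_C = 0 °C → 0 + 273.15 = 273.15 K.
For a reversible cycle Q_H/Q_C = T_H/T_C, so Q_H = Q_C·T_H/T_C = 1930 × 300.93/273.15 = 2130 W.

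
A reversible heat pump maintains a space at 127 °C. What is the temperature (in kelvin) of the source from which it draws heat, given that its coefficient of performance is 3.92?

T_C ≈ 298.1 K

T_H = 127 °C → 127 + 273.15 = 400.15 K.
COP_HP = T_H/(T_H − T_C) ⇒ T_C = T_H·(COP_HP − 1)/COP_HP = 400.15 × (3.92 − 1)/3.92 = 298.1 K.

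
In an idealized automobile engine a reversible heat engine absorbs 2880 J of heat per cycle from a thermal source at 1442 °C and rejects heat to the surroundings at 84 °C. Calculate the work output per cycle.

T_H = 1442 °C → 1442 + 273.15 = 1715.15 K.
T_C = 84 °C → 84 + 273.15 = 357.15 K.
For a reversible engine, η = 1 − T_C/T_H = 1 − 357.15/1715.15 = 0.7918.
W = η·Q_H = 0.7918 × 2880 = 2280 J.

W ≈ 2280 J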